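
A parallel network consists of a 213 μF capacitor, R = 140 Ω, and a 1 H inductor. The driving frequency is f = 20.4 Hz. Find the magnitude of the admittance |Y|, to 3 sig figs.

ω = 2πf = 128.2 rad/s
X_L = ωL = 128 Ω
X_C = 1/(ωC) = 36.6 Ω
Parallel: admittances add. Y = 1/R + 1/(jωL) + jωC
Y = (0.00714 + j0.0195) S
|Y| = 0.0208 S → |Z| = 1/|Y| = 48.2 Ω, ∠Z = −∠Y = -69.9°

20.8 mS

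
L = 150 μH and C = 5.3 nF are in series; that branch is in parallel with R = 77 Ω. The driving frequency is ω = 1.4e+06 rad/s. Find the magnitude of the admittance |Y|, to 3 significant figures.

X_L = ωL = 210 Ω
X_C = 1/(ωC) = 135 Ω
Branch 1: Z₁ = R = 77.0 Ω
Branch 2 (series LC): Z₂ = j(X_L − X_C) = j75.2 Ω
Parallel: Z = Z₁Z₂/(Z₁+Z₂), |Z| = 53.8 Ω, ∠Z = 45.7°
|Y| = 1/|Z| = 18.6 mS

18.6 mS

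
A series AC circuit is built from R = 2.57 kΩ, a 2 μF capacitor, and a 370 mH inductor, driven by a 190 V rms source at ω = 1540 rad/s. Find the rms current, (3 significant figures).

73.6 mA

X_L = ωL = 570 Ω
X_C = 1/(ωC) = 325 Ω
Net reactance X = X_L − X_C = 245 Ω
Z = 2570 + j245 Ω
|Z| = √(2570² + 245²) = 2580 Ω
I = V/|Z| = 190/2580 = 73.6 mA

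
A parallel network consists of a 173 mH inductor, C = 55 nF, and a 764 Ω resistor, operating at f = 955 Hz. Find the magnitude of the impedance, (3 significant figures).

ω = 2πf = 6000 rad/s
X_L = ωL = 1040 Ω
X_C = 1/(ωC) = 3030 Ω
Parallel: admittances add. Y = 1/R + 1/(jωL) + jωC
Y = (0.00131 − j0.000633) S
|Y| = 0.00145 S → |Z| = 1/|Y| = 688 Ω, ∠Z = −∠Y = 25.8°

688 Ω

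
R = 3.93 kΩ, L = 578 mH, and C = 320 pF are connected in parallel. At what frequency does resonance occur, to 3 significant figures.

11.7 kHz

ω₀ = 1/√(LC) = 1/√(0.578 × 3.2e-10) = 73530 rad/s
f₀ = ω₀/(2π) = 11.7 kHz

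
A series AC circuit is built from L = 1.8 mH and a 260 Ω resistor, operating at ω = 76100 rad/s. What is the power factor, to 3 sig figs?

0.885

X_L = ωL = 137 Ω
Z = 260 + j137 Ω
|Z| = √(260² + 137²) = 294 Ω
∠Z = arctan(137/260) = 27.8°
cos φ = cos(27.8°) = 0.885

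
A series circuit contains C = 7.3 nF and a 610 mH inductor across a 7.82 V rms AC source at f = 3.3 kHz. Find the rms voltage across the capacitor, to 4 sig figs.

ω = 2πf = 20730 rad/s
X_L = ωL = 12650 Ω
X_C = 1/(ωC) = 6607 Ω
Net reactance X = X_L − X_C = 6041 Ω
Z = j6041 Ω
|Z| = √(0² + 6041²) = 6041 Ω
I = V/|Z| = 1.294 mA
V_C = I·|Z_C| = 0.001294 × 6607 = 8.552 V

8.552 V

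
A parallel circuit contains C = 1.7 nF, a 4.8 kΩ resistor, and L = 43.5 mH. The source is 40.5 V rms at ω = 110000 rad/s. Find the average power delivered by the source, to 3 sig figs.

X_L = ωL = 4780 Ω
X_C = 1/(ωC) = 5350 Ω
Parallel: admittances add. Y = 1/R + 1/(jωL) + jωC
Y = (0.000208 − j2.2e-05) S
|Y| = 0.000209 S → |Z| = 1/|Y| = 4770 Ω, ∠Z = −∠Y = 6.02°
I = V/|Z| = 8.48 mA
P = VI cos φ = 40.5 × 0.00848 × cos(6.02°) = 342 mW

342 mW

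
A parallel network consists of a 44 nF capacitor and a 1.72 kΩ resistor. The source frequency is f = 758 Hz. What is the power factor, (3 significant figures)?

ω = 2πf = 4763 rad/s
X_C = 1/(ωC) = 4770 Ω
Parallel: admittances add. Y = 1/R + jωC
Y = (0.000581 + j0.000210) S
|Y| = 0.000618 S → |Z| = 1/|Y| = 1620 Ω, ∠Z = −∠Y = -19.8°
cos φ = cos(-19.8°) = 0.941

0.941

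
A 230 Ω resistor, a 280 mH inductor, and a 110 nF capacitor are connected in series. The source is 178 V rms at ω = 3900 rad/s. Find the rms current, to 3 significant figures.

X_L = ωL = 1090 Ω
X_C = 1/(ωC) = 2330 Ω
Net reactance X = X_L − X_C = -1240 Ω
Z = 230 − j1240 Ω
|Z| = √(230² + 1240²) = 1260 Ω
I = V/|Z| = 178/1260 = 141 mA

141 mA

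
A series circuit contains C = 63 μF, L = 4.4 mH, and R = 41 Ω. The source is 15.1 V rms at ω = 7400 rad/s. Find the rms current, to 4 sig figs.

X_L = ωL = 32.56 Ω
X_C = 1/(ωC) = 2.145 Ω
Net reactance X = X_L − X_C = 30.41 Ω
Z = 41.00 + j30.41 Ω
|Z| = √(41.00² + 30.41²) = 51.05 Ω
I = V/|Z| = 15.1/51.05 = 295.8 mA

295.8 mA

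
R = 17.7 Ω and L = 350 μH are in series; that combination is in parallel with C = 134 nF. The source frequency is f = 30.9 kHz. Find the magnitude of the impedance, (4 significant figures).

ω = 2πf = 194200 rad/s
X_L = ωL = 67.95 Ω
X_C = 1/(ωC) = 38.44 Ω
Branch 1 (R+jX_L): Z₁ = 17.70 + j67.95 Ω, |Z₁| = 70.22 Ω
Branch 2 (−jX_C): Z₂ = −j38.44 Ω
Parallel: Z = Z₁Z₂/(Z₁+Z₂), |Z| = 78.43 Ω, ∠Z = -73.65°

78.43 Ω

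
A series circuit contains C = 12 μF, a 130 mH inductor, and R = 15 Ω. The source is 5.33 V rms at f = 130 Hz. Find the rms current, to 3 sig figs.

ω = 2πf = 816.8 rad/s
X_L = ωL = 106 Ω
X_C = 1/(ωC) = 102 Ω
Net reactance X = X_L − X_C = 4.16 Ω
Z = 15.0 + j4.16 Ω
|Z| = √(15.0² + 4.16²) = 15.6 Ω
I = V/|Z| = 5.33/15.6 = 342 mA

342 mA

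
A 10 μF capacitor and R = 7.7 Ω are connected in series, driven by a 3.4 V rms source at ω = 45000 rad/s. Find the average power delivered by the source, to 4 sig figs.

X_C = 1/(ωC) = 2.222 Ω
Z = 7.700 − j2.222 Ω
|Z| = √(7.700² + 2.222²) = 8.014 Ω
∠Z = arctan(-2.222/7.700) = -16.10°
I = V/|Z| = 424.2 mA
P = VI cos φ = 3.4 × 0.4242 × cos(-16.10°) = 1.386 W

1.386 W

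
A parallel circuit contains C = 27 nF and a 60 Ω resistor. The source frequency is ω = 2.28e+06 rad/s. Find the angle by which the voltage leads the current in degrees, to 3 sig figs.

X_C = 1/(ωC) = 16.2 Ω
Parallel: admittances add. Y = 1/R + jωC
Y = (0.0167 + j0.0616) S
|Y| = 0.0638 S → |Z| = 1/|Y| = 15.7 Ω, ∠Z = −∠Y = -74.9°

-74.9°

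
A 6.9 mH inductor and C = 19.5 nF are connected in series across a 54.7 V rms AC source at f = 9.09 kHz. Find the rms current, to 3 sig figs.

ω = 2πf = 57110 rad/s
X_L = ωL = 394 Ω
X_C = 1/(ωC) = 898 Ω
Net reactance X = X_L − X_C = -504 Ω
Z = − j504 Ω
|Z| = √(0² + 504²) = 504 Ω
I = V/|Z| = 54.7/504 = 109 mA

109 mA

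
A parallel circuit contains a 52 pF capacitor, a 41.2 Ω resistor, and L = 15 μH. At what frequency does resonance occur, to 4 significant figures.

5.699 MHz

ω₀ = 1/√(LC) = 1/√(1.5e-05 × 5.2e-11) = 3.581e+07 rad/s
f₀ = ω₀/(2π) = 5.699 MHz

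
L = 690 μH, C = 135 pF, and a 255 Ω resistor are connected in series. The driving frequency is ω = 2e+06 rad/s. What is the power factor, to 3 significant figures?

0.109

X_L = ωL = 1380 Ω
X_C = 1/(ωC) = 3700 Ω
Net reactance X = X_L − X_C = -2320 Ω
Z = 255 − j2320 Ω
|Z| = √(255² + 2320²) = 2340 Ω
∠Z = arctan(-2320/255) = -83.7°
cos φ = cos(-83.7°) = 0.109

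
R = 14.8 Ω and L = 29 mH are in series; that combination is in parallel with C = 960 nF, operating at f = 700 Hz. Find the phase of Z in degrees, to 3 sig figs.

75.7°

ω = 2πf = 4398 rad/s
X_L = ωL = 128 Ω
X_C = 1/(ωC) = 237 Ω
Branch 1 (R+jX_L): Z₁ = 14.8 + j128 Ω, |Z₁| = 128 Ω
Branch 2 (−jX_C): Z₂ = −j237 Ω
Parallel: Z = Z₁Z₂/(Z₁+Z₂), |Z| = 276 Ω, ∠Z = 75.7°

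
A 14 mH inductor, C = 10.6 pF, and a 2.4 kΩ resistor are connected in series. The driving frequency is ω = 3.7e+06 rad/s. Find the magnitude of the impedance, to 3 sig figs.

26400 Ω

X_L = ωL = 51800 Ω
X_C = 1/(ωC) = 25500 Ω
Net reactance X = X_L − X_C = 26300 Ω
Z = 2400 + j26300 Ω
|Z| = √(2400² + 26300²) = 26400 Ω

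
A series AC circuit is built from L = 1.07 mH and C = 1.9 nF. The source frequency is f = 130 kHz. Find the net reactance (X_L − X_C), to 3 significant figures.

230 Ω

ω = 2πf = 816800 rad/s
X_L = ωL = 874 Ω
X_C = 1/(ωC) = 644 Ω
X = 874 − 644 = 230 Ω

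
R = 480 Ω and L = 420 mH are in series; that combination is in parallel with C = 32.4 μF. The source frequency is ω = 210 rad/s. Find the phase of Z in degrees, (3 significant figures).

X_L = ωL = 88.2 Ω
X_C = 1/(ωC) = 147 Ω
Branch 1 (R+jX_L): Z₁ = 480 + j88.2 Ω, |Z₁| = 488 Ω
Branch 2 (−jX_C): Z₂ = −j147 Ω
Parallel: Z = Z₁Z₂/(Z₁+Z₂), |Z| = 148 Ω, ∠Z = -72.6°

-72.6°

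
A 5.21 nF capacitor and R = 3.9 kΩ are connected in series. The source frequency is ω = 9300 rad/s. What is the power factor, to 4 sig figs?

X_C = 1/(ωC) = 20640 Ω
Z = 3900 − j20640 Ω
|Z| = √(3900² + 20640²) = 21000 Ω
∠Z = arctan(-20640/3900) = -79.30°
cos φ = cos(-79.30°) = 0.1857

0.1857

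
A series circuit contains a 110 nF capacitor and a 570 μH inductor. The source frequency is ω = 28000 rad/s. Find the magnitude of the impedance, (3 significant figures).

X_L = ωL = 16.0 Ω
X_C = 1/(ωC) = 325 Ω
Net reactance X = X_L − X_C = -309 Ω
Z = − j309 Ω
|Z| = √(0² + 309²) = 309 Ω

309 Ω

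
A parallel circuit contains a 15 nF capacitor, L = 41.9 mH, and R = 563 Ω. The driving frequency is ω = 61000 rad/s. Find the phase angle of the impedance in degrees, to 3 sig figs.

X_L = ωL = 2560 Ω
X_C = 1/(ωC) = 1090 Ω
Parallel: admittances add. Y = 1/R + 1/(jωL) + jωC
Y = (0.00178 + j0.000524) S
|Y| = 0.00185 S → |Z| = 1/|Y| = 540 Ω, ∠Z = −∠Y = -16.4°

-16.4°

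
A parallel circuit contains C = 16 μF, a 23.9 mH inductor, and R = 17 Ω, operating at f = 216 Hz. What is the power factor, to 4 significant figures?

ω = 2πf = 1357 rad/s
X_L = ωL = 32.44 Ω
X_C = 1/(ωC) = 46.05 Ω
Parallel: admittances add. Y = 1/R + 1/(jωL) + jωC
Y = (0.05882 − j0.009115) S
|Y| = 0.05953 S → |Z| = 1/|Y| = 16.80 Ω, ∠Z = −∠Y = 8.808°
cos φ = cos(8.808°) = 0.9882

0.9882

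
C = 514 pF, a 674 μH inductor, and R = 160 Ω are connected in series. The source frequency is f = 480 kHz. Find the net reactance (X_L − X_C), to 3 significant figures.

1390 Ω

ω = 2πf = 3.016e+06 rad/s
X_L = ωL = 2030 Ω
X_C = 1/(ωC) = 645 Ω
X = 2030 − 645 = 1390 Ω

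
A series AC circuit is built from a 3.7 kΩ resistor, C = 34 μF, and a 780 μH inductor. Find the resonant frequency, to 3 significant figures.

ω₀ = 1/√(LC) = 1/√(0.00078 × 3.4e-05) = 6141 rad/s
f₀ = ω₀/(2π) = 977 Hz

977 Hz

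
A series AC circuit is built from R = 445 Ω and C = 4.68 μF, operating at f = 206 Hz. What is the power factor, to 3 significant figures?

0.938

ω = 2πf = 1294 rad/s
X_C = 1/(ωC) = 165 Ω
Z = 445 − j165 Ω
|Z| = √(445² + 165²) = 475 Ω
∠Z = arctan(-165/445) = -20.4°
cos φ = cos(-20.4°) = 0.938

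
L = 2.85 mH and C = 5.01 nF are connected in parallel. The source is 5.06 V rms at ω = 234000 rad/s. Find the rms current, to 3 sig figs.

1.66 mA

X_L = ωL = 667 Ω
X_C = 1/(ωC) = 853 Ω
Parallel: admittances add. Y = 1/(jωL) + jωC
Y = (0 − j0.000327) S
|Y| = 0.000327 S → |Z| = 1/|Y| = 3060 Ω, ∠Z = −∠Y = 90.0°
I = V/|Z| = 5.06/3060 = 1.66 mA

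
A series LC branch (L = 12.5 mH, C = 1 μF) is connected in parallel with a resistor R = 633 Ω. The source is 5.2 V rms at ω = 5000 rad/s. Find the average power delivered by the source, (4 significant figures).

42.72 mW

X_L = ωL = 62.50 Ω
X_C = 1/(ωC) = 200.0 Ω
Branch 1: Z₁ = R = 633.0 Ω
Branch 2 (series LC): Z₂ = j(X_L − X_C) = −j137.5 Ω
Parallel: Z = Z₁Z₂/(Z₁+Z₂), |Z| = 134.4 Ω, ∠Z = -77.74°
I = V/|Z| = 38.70 mA
P = VI cos φ = 5.2 × 0.03870 × cos(-77.74°) = 42.72 mW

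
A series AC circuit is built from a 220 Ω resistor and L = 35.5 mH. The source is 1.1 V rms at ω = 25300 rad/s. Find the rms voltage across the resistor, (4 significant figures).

X_L = ωL = 898.1 Ω
Z = 220.0 + j898.1 Ω
|Z| = √(220.0² + 898.1²) = 924.7 Ω
I = V/|Z| = 1.190 mA
V_R = I·|Z_R| = 0.001190 × 220.0 = 0.2617 V

0.2617 V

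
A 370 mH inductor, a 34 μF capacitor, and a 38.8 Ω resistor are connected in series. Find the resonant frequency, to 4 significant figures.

44.87 Hz

ω₀ = 1/√(LC) = 1/√(0.37 × 3.4e-05) = 281.9 rad/s
f₀ = ω₀/(2π) = 44.87 Hz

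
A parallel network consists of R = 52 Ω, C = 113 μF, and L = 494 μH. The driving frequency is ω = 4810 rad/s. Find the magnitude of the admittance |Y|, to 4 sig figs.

124.2 mS

X_L = ωL = 2.376 Ω
X_C = 1/(ωC) = 1.840 Ω
Parallel: admittances add. Y = 1/R + 1/(jωL) + jωC
Y = (0.01923 + j0.1227) S
|Y| = 0.1242 S → |Z| = 1/|Y| = 8.053 Ω, ∠Z = −∠Y = -81.09°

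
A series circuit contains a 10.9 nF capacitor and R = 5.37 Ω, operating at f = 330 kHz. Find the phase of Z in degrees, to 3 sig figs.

-83.1°

ω = 2πf = 2.073e+06 rad/s
X_C = 1/(ωC) = 44.2 Ω
Z = 5.37 − j44.2 Ω
|Z| = √(5.37² + 44.2²) = 44.6 Ω
∠Z = arctan(-44.2/5.37) = -83.1°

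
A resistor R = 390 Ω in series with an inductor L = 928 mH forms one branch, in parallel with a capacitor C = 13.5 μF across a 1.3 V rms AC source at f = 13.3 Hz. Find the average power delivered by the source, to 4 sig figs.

ω = 2πf = 83.57 rad/s
X_L = ωL = 77.55 Ω
X_C = 1/(ωC) = 886.4 Ω
Branch 1 (R+jX_L): Z₁ = 390.0 + j77.55 Ω, |Z₁| = 397.6 Ω
Branch 2 (−jX_C): Z₂ = −j886.4 Ω
Parallel: Z = Z₁Z₂/(Z₁+Z₂), |Z| = 392.5 Ω, ∠Z = -14.50°
I = V/|Z| = 3.312 mA
P = VI cos φ = 1.3 × 0.003312 × cos(-14.50°) = 4.169 mW

4.169 mW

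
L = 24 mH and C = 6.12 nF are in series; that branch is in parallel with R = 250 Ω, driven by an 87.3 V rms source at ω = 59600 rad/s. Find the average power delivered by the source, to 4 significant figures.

30.49 W

X_L = ωL = 1430 Ω
X_C = 1/(ωC) = 2742 Ω
Branch 1: Z₁ = R = 250.0 Ω
Branch 2 (series LC): Z₂ = j(X_L − X_C) = −j1311 Ω
Parallel: Z = Z₁Z₂/(Z₁+Z₂), |Z| = 245.6 Ω, ∠Z = -10.79°
I = V/|Z| = 355.5 mA
P = VI cos φ = 87.3 × 0.3555 × cos(-10.79°) = 30.49 W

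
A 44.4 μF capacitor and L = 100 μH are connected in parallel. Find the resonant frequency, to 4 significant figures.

ω₀ = 1/√(LC) = 1/√(0.0001 × 4.44e-05) = 15010 rad/s
f₀ = ω₀/(2π) = 2.389 kHz

2.389 kHz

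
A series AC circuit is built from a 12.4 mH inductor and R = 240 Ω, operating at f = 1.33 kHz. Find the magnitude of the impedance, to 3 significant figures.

261 Ω

ω = 2πf = 8357 rad/s
X_L = ωL = 104 Ω
Z = 240 + j104 Ω
|Z| = √(240² + 104²) = 261 Ω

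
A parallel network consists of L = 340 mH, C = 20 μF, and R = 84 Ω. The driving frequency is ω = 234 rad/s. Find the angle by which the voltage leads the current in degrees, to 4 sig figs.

X_L = ωL = 79.56 Ω
X_C = 1/(ωC) = 213.7 Ω
Parallel: admittances add. Y = 1/R + 1/(jωL) + jωC
Y = (0.01190 − j0.007889) S
|Y| = 0.01428 S → |Z| = 1/|Y| = 70.02 Ω, ∠Z = −∠Y = 33.53°

33.53°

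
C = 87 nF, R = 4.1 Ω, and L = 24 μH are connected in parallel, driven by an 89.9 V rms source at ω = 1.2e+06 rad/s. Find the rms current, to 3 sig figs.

22.8 A

X_L = ωL = 28.8 Ω
X_C = 1/(ωC) = 9.58 Ω
Parallel: admittances add. Y = 1/R + 1/(jωL) + jωC
Y = (0.244 + j0.0697) S
|Y| = 0.254 S → |Z| = 1/|Y| = 3.94 Ω, ∠Z = −∠Y = -15.9°
I = V/|Z| = 89.9/3.94 = 22.8 A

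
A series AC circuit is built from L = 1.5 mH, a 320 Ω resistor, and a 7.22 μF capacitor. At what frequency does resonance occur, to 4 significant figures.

1.529 kHz

ω₀ = 1/√(LC) = 1/√(0.0015 × 7.22e-06) = 9609 rad/s
f₀ = ω₀/(2π) = 1.529 kHz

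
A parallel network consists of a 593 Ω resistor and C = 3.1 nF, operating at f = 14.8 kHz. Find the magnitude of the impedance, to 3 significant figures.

585 Ω

ω = 2πf = 92990 rad/s
X_C = 1/(ωC) = 3470 Ω
Parallel: admittances add. Y = 1/R + jωC
Y = (0.00169 + j0.000288) S
|Y| = 0.00171 S → |Z| = 1/|Y| = 585 Ω, ∠Z = −∠Y = -9.70°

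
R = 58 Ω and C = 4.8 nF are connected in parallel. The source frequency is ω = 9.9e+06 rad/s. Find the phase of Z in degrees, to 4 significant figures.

X_C = 1/(ωC) = 21.04 Ω
Parallel: admittances add. Y = 1/R + jωC
Y = (0.01724 + j0.04752) S
|Y| = 0.05055 S → |Z| = 1/|Y| = 19.78 Ω, ∠Z = −∠Y = -70.06°

-70.06°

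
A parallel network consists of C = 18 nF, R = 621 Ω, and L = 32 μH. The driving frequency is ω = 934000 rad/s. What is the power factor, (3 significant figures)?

0.0963

X_L = ωL = 29.9 Ω
X_C = 1/(ωC) = 59.5 Ω
Parallel: admittances add. Y = 1/R + 1/(jωL) + jωC
Y = (0.00161 − j0.0166) S
|Y| = 0.0167 S → |Z| = 1/|Y| = 59.8 Ω, ∠Z = −∠Y = 84.5°
cos φ = cos(84.5°) = 0.0963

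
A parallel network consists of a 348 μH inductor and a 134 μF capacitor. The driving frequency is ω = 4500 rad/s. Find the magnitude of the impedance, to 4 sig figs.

X_L = ωL = 1.566 Ω
X_C = 1/(ωC) = 1.658 Ω
Parallel: admittances add. Y = 1/(jωL) + jωC
Y = (0 − j0.03557) S
|Y| = 0.03557 S → |Z| = 1/|Y| = 28.11 Ω, ∠Z = −∠Y = 90.00°

28.11 Ω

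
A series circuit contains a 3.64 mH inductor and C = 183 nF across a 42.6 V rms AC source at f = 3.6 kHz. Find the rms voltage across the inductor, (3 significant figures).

22.0 V

ω = 2πf = 22620 rad/s
X_L = ωL = 82.3 Ω
X_C = 1/(ωC) = 242 Ω
Net reactance X = X_L − X_C = -159 Ω
Z = − j159 Ω
|Z| = √(0² + 159²) = 159 Ω
I = V/|Z| = 268 mA
V_L = I·|Z_L| = 0.268 × 82.3 = 22.0 V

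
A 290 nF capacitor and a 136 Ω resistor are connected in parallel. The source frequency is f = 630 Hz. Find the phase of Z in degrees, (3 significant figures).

-8.87°

ω = 2πf = 3958 rad/s
X_C = 1/(ωC) = 871 Ω
Parallel: admittances add. Y = 1/R + jωC
Y = (0.00735 + j0.00115) S
|Y| = 0.00744 S → |Z| = 1/|Y| = 134 Ω, ∠Z = −∠Y = -8.87°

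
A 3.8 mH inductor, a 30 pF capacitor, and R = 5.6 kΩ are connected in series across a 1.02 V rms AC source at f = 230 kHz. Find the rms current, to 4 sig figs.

55.30 μA

ω = 2πf = 1.445e+06 rad/s
X_L = ωL = 5492 Ω
X_C = 1/(ωC) = 23070 Ω
Net reactance X = X_L − X_C = -17570 Ω
Z = 5600 − j17570 Ω
|Z| = √(5600² + 17570²) = 18450 Ω
I = V/|Z| = 1.02/18450 = 55.30 μA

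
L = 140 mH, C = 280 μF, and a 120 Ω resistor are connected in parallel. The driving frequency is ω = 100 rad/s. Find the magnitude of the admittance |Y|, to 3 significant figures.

X_L = ωL = 14.0 Ω
X_C = 1/(ωC) = 35.7 Ω
Parallel: admittances add. Y = 1/R + 1/(jωL) + jωC
Y = (0.00833 − j0.0434) S
|Y| = 0.0442 S → |Z| = 1/|Y| = 22.6 Ω, ∠Z = −∠Y = 79.1°

44.2 mS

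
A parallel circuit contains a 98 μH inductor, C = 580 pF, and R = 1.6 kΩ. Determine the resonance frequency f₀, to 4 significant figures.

ω₀ = 1/√(LC) = 1/√(9.8e-05 × 5.8e-10) = 4.194e+06 rad/s
f₀ = ω₀/(2π) = 667.6 kHz

667.6 kHz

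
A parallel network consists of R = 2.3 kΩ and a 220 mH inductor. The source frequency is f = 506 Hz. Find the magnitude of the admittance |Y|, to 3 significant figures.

ω = 2πf = 3179 rad/s
X_L = ωL = 699 Ω
Parallel: admittances add. Y = 1/R + 1/(jωL)
Y = (0.000435 − j0.00143) S
|Y| = 0.00149 S → |Z| = 1/|Y| = 669 Ω, ∠Z = −∠Y = 73.1°

1.49 mS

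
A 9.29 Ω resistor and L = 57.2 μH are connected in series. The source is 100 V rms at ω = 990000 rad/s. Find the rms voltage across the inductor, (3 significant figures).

98.7 V

X_L = ωL = 56.6 Ω
Z = 9.29 + j56.6 Ω
|Z| = √(9.29² + 56.6²) = 57.4 Ω
I = V/|Z| = 1.74 A
V_L = I·|Z_L| = 1.74 × 56.6 = 98.7 V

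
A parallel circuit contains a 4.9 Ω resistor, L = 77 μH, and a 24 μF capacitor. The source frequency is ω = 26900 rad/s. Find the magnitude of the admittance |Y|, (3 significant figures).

X_L = ωL = 2.07 Ω
X_C = 1/(ωC) = 1.55 Ω
Parallel: admittances add. Y = 1/R + 1/(jωL) + jωC
Y = (0.204 + j0.163) S
|Y| = 0.261 S → |Z| = 1/|Y| = 3.83 Ω, ∠Z = −∠Y = -38.6°

261 mS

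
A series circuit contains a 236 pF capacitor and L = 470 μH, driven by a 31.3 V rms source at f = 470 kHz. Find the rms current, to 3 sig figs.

667 mA

ω = 2πf = 2.953e+06 rad/s
X_L = ωL = 1390 Ω
X_C = 1/(ωC) = 1430 Ω
Net reactance X = X_L − X_C = -46.9 Ω
Z = − j46.9 Ω
|Z| = √(0² + 46.9²) = 46.9 Ω
I = V/|Z| = 31.3/46.9 = 667 mA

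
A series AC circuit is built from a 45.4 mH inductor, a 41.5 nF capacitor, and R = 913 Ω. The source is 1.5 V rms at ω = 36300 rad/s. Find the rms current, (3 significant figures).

1.12 mA

X_L = ωL = 1650 Ω
X_C = 1/(ωC) = 664 Ω
Net reactance X = X_L − X_C = 984 Ω
Z = 913 + j984 Ω
|Z| = √(913² + 984²) = 1340 Ω
I = V/|Z| = 1.5/1340 = 1.12 mA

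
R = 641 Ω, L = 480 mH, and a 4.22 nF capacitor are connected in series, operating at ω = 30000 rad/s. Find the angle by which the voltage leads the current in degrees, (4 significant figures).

84.37°

X_L = ωL = 14400 Ω
X_C = 1/(ωC) = 7899 Ω
Net reactance X = X_L − X_C = 6501 Ω
Z = 641.0 + j6501 Ω
|Z| = √(641.0² + 6501²) = 6533 Ω
∠Z = arctan(6501/641.0) = 84.37°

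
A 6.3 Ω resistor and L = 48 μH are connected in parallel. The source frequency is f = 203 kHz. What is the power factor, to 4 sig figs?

0.9947

ω = 2πf = 1.275e+06 rad/s
X_L = ωL = 61.22 Ω
Parallel: admittances add. Y = 1/R + 1/(jωL)
Y = (0.1587 − j0.01633) S
|Y| = 0.1596 S → |Z| = 1/|Y| = 6.267 Ω, ∠Z = −∠Y = 5.875°
cos φ = cos(5.875°) = 0.9947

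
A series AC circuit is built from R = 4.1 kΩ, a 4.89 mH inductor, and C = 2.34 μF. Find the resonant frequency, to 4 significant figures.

1.488 kHz

ω₀ = 1/√(LC) = 1/√(0.00489 × 2.34e-06) = 9348 rad/s
f₀ = ω₀/(2π) = 1.488 kHz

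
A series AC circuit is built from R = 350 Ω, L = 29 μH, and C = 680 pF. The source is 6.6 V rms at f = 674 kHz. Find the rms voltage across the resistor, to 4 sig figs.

ω = 2πf = 4.235e+06 rad/s
X_L = ωL = 122.8 Ω
X_C = 1/(ωC) = 347.3 Ω
Net reactance X = X_L − X_C = -224.4 Ω
Z = 350.0 − j224.4 Ω
|Z| = √(350.0² + 224.4²) = 415.8 Ω
I = V/|Z| = 15.87 mA
V_R = I·|Z_R| = 0.01587 × 350.0 = 5.556 V

5.556 V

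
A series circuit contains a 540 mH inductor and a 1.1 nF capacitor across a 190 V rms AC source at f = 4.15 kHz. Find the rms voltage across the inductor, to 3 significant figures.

129 V

ω = 2πf = 26080 rad/s
X_L = ωL = 14100 Ω
X_C = 1/(ωC) = 34900 Ω
Net reactance X = X_L − X_C = -20800 Ω
Z = − j20800 Ω
|Z| = √(0² + 20800²) = 20800 Ω
I = V/|Z| = 9.14 mA
V_L = I·|Z_L| = 0.00914 × 14100 = 129 V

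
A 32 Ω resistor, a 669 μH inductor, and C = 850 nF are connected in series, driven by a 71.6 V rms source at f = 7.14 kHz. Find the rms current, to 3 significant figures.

2.22 A

ω = 2πf = 44860 rad/s
X_L = ωL = 30.0 Ω
X_C = 1/(ωC) = 26.2 Ω
Net reactance X = X_L − X_C = 3.79 Ω
Z = 32.0 + j3.79 Ω
|Z| = √(32.0² + 3.79²) = 32.2 Ω
I = V/|Z| = 71.6/32.2 = 2.22 A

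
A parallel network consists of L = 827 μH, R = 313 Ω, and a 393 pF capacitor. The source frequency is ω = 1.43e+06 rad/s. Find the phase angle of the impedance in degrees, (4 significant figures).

X_L = ωL = 1183 Ω
X_C = 1/(ωC) = 1779 Ω
Parallel: admittances add. Y = 1/R + 1/(jωL) + jωC
Y = (0.003195 − j0.0002836) S
|Y| = 0.003207 S → |Z| = 1/|Y| = 311.8 Ω, ∠Z = −∠Y = 5.073°

5.073°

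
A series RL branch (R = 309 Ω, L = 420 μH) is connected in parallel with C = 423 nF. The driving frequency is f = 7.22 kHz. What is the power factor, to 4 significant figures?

ω = 2πf = 45360 rad/s
X_L = ωL = 19.05 Ω
X_C = 1/(ωC) = 52.11 Ω
Branch 1 (R+jX_L): Z₁ = 309.0 + j19.05 Ω, |Z₁| = 309.6 Ω
Branch 2 (−jX_C): Z₂ = −j52.11 Ω
Parallel: Z = Z₁Z₂/(Z₁+Z₂), |Z| = 51.92 Ω, ∠Z = -80.36°
cos φ = cos(-80.36°) = 0.1674

0.1674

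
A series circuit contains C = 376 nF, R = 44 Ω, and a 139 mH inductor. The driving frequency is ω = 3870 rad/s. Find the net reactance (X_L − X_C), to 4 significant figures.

X_L = ωL = 537.9 Ω
X_C = 1/(ωC) = 687.2 Ω
X = 537.9 − 687.2 = -149.3 Ω

-149.3 Ω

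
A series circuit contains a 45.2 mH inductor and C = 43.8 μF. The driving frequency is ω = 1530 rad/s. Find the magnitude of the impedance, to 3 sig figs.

X_L = ωL = 69.2 Ω
X_C = 1/(ωC) = 14.9 Ω
Net reactance X = X_L − X_C = 54.2 Ω
Z = j54.2 Ω
|Z| = √(0² + 54.2²) = 54.2 Ω

54.2 Ω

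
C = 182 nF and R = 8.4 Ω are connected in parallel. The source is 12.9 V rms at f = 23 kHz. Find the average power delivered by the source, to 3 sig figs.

19.8 W

ω = 2πf = 144500 rad/s
X_C = 1/(ωC) = 38.0 Ω
Parallel: admittances add. Y = 1/R + jωC
Y = (0.119 + j0.0263) S
|Y| = 0.122 S → |Z| = 1/|Y| = 8.20 Ω, ∠Z = −∠Y = -12.5°
I = V/|Z| = 1.57 A
P = VI cos φ = 12.9 × 1.57 × cos(-12.5°) = 19.8 W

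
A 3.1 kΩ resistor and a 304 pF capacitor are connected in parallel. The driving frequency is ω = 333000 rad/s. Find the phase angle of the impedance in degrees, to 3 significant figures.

-17.4°

X_C = 1/(ωC) = 9880 Ω
Parallel: admittances add. Y = 1/R + jωC
Y = (0.000323 + j0.000101) S
|Y| = 0.000338 S → |Z| = 1/|Y| = 2960 Ω, ∠Z = −∠Y = -17.4°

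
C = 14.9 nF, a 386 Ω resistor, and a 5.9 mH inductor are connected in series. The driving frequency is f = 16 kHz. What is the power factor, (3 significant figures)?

0.982

ω = 2πf = 100500 rad/s
X_L = ωL = 593 Ω
X_C = 1/(ωC) = 668 Ω
Net reactance X = X_L − X_C = -74.5 Ω
Z = 386 − j74.5 Ω
|Z| = √(386² + 74.5²) = 393 Ω
∠Z = arctan(-74.5/386) = -10.9°
cos φ = cos(-10.9°) = 0.982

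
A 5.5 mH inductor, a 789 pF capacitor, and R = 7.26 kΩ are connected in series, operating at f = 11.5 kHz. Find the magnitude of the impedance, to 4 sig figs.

18620 Ω

ω = 2πf = 72260 rad/s
X_L = ωL = 397.4 Ω
X_C = 1/(ωC) = 17540 Ω
Net reactance X = X_L − X_C = -17140 Ω
Z = 7260 − j17140 Ω
|Z| = √(7260² + 17140²) = 18620 Ω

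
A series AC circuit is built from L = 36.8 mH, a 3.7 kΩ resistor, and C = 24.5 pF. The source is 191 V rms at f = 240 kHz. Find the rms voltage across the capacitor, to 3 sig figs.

ω = 2πf = 1.508e+06 rad/s
X_L = ωL = 55500 Ω
X_C = 1/(ωC) = 27100 Ω
Net reactance X = X_L − X_C = 28400 Ω
Z = 3700 + j28400 Ω
|Z| = √(3700² + 28400²) = 28700 Ω
I = V/|Z| = 6.66 mA
V_C = I·|Z_C| = 0.00666 × 27100 = 180 V

180 V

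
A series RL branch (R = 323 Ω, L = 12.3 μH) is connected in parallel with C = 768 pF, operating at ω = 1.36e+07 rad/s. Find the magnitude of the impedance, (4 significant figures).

X_L = ωL = 167.3 Ω
X_C = 1/(ωC) = 95.74 Ω
Branch 1 (R+jX_L): Z₁ = 323.0 + j167.3 Ω, |Z₁| = 363.7 Ω
Branch 2 (−jX_C): Z₂ = −j95.74 Ω
Parallel: Z = Z₁Z₂/(Z₁+Z₂), |Z| = 105.3 Ω, ∠Z = -75.11°

105.3 Ω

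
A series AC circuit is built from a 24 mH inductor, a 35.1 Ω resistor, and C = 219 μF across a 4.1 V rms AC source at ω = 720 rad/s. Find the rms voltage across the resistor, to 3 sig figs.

3.91 V

X_L = ωL = 17.3 Ω
X_C = 1/(ωC) = 6.34 Ω
Net reactance X = X_L − X_C = 10.9 Ω
Z = 35.1 + j10.9 Ω
|Z| = √(35.1² + 10.9²) = 36.8 Ω
I = V/|Z| = 112 mA
V_R = I·|Z_R| = 0.112 × 35.1 = 3.91 V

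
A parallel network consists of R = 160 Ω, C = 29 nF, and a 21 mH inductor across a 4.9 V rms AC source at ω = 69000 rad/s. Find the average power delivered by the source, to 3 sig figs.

X_L = ωL = 1450 Ω
X_C = 1/(ωC) = 500 Ω
Parallel: admittances add. Y = 1/R + 1/(jωL) + jωC
Y = (0.00625 + j0.00131) S
|Y| = 0.00639 S → |Z| = 1/|Y| = 157 Ω, ∠Z = −∠Y = -11.8°
I = V/|Z| = 31.3 mA
P = VI cos φ = 4.9 × 0.0313 × cos(-11.8°) = 150 mW

150 mW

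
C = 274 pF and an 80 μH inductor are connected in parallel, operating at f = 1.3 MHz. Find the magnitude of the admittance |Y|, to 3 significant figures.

ω = 2πf = 8.168e+06 rad/s
X_L = ωL = 653 Ω
X_C = 1/(ωC) = 447 Ω
Parallel: admittances add. Y = 1/(jωL) + jωC
Y = (0 + j0.000708) S
|Y| = 0.000708 S → |Z| = 1/|Y| = 1410 Ω, ∠Z = −∠Y = -90.0°

708 μS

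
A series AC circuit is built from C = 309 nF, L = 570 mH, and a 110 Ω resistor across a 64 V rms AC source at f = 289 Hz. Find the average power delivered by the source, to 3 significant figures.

ω = 2πf = 1816 rad/s
X_L = ωL = 1040 Ω
X_C = 1/(ωC) = 1780 Ω
Net reactance X = X_L − X_C = -747 Ω
Z = 110 − j747 Ω
|Z| = √(110² + 747²) = 755 Ω
∠Z = arctan(-747/110) = -81.6°
I = V/|Z| = 84.7 mA
P = VI cos φ = 64 × 0.0847 × cos(-81.6°) = 790 mW

790 mW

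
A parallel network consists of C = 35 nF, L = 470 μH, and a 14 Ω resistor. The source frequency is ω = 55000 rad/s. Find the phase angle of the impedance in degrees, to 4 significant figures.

27.23°

X_L = ωL = 25.85 Ω
X_C = 1/(ωC) = 519.5 Ω
Parallel: admittances add. Y = 1/R + 1/(jωL) + jωC
Y = (0.07143 − j0.03676) S
|Y| = 0.08033 S → |Z| = 1/|Y| = 12.45 Ω, ∠Z = −∠Y = 27.23°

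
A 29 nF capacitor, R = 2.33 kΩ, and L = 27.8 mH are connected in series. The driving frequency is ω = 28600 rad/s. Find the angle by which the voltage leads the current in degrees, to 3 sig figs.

-9.99°

X_L = ωL = 795 Ω
X_C = 1/(ωC) = 1210 Ω
Net reactance X = X_L − X_C = -411 Ω
Z = 2330 − j411 Ω
|Z| = √(2330² + 411²) = 2370 Ω
∠Z = arctan(-411/2330) = -9.99°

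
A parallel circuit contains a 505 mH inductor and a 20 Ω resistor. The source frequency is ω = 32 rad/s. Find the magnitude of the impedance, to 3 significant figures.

X_L = ωL = 16.2 Ω
Parallel: admittances add. Y = 1/R + 1/(jωL)
Y = (0.0500 − j0.0619) S
|Y| = 0.0796 S → |Z| = 1/|Y| = 12.6 Ω, ∠Z = −∠Y = 51.1°

12.6 Ω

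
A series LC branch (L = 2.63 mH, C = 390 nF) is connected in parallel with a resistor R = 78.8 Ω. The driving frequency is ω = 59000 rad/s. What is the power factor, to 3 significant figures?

0.817

X_L = ωL = 155 Ω
X_C = 1/(ωC) = 43.5 Ω
Branch 1: Z₁ = R = 78.8 Ω
Branch 2 (series LC): Z₂ = j(X_L − X_C) = j112 Ω
Parallel: Z = Z₁Z₂/(Z₁+Z₂), |Z| = 64.4 Ω, ∠Z = 35.2°
cos φ = cos(35.2°) = 0.817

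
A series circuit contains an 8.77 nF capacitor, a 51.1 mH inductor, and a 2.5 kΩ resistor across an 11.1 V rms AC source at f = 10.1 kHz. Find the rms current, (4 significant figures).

3.843 mA

ω = 2πf = 63460 rad/s
X_L = ωL = 3243 Ω
X_C = 1/(ωC) = 1797 Ω
Net reactance X = X_L − X_C = 1446 Ω
Z = 2500 + j1446 Ω
|Z| = √(2500² + 1446²) = 2888 Ω
I = V/|Z| = 11.1/2888 = 3.843 mA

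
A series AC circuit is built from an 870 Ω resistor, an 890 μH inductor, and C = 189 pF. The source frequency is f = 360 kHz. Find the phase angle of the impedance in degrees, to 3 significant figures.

ω = 2πf = 2.262e+06 rad/s
X_L = ωL = 2010 Ω
X_C = 1/(ωC) = 2340 Ω
Net reactance X = X_L − X_C = -326 Ω
Z = 870 − j326 Ω
|Z| = √(870² + 326²) = 929 Ω
∠Z = arctan(-326/870) = -20.5°

-20.5°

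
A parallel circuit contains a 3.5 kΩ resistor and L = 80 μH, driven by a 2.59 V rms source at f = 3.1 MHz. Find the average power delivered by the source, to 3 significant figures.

ω = 2πf = 1.948e+07 rad/s
X_L = ωL = 1560 Ω
Parallel: admittances add. Y = 1/R + 1/(jωL)
Y = (0.000286 − j0.000642) S
|Y| = 0.000702 S → |Z| = 1/|Y| = 1420 Ω, ∠Z = −∠Y = 66.0°
I = V/|Z| = 1.82 mA
P = VI cos φ = 2.59 × 0.00182 × cos(66.0°) = 1.92 mW

1.92 mW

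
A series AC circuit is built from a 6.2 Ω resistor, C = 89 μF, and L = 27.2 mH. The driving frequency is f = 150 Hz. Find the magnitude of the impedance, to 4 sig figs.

15.05 Ω

ω = 2πf = 942.5 rad/s
X_L = ωL = 25.64 Ω
X_C = 1/(ωC) = 11.92 Ω
Net reactance X = X_L − X_C = 13.71 Ω
Z = 6.200 + j13.71 Ω
|Z| = √(6.200² + 13.71²) = 15.05 Ω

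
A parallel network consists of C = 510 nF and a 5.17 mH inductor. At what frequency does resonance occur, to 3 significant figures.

ω₀ = 1/√(LC) = 1/√(0.00517 × 5.1e-07) = 19470 rad/s
f₀ = ω₀/(2π) = 3.10 kHz

3.10 kHz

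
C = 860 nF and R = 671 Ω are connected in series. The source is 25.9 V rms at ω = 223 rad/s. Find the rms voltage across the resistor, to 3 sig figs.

3.31 V

X_C = 1/(ωC) = 5210 Ω
Z = 671 − j5210 Ω
|Z| = √(671² + 5210²) = 5260 Ω
I = V/|Z| = 4.93 mA
V_R = I·|Z_R| = 0.00493 × 671 = 3.31 V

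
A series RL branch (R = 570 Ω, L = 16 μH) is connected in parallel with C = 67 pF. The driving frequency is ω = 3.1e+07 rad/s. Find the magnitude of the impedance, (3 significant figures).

638 Ω

X_L = ωL = 496 Ω
X_C = 1/(ωC) = 481 Ω
Branch 1 (R+jX_L): Z₁ = 570 + j496 Ω, |Z₁| = 756 Ω
Branch 2 (−jX_C): Z₂ = −j481 Ω
Parallel: Z = Z₁Z₂/(Z₁+Z₂), |Z| = 638 Ω, ∠Z = -50.4°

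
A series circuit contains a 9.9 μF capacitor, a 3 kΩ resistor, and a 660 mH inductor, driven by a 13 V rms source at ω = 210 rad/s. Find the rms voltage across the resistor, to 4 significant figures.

X_L = ωL = 138.6 Ω
X_C = 1/(ωC) = 481.0 Ω
Net reactance X = X_L − X_C = -342.4 Ω
Z = 3000 − j342.4 Ω
|Z| = √(3000² + 342.4²) = 3019 Ω
I = V/|Z| = 4.305 mA
V_R = I·|Z_R| = 0.004305 × 3000 = 12.92 V

12.92 V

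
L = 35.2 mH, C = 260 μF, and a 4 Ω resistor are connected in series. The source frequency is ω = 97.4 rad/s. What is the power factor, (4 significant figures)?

X_L = ωL = 3.428 Ω
X_C = 1/(ωC) = 39.49 Ω
Net reactance X = X_L − X_C = -36.06 Ω
Z = 4.000 − j36.06 Ω
|Z| = √(4.000² + 36.06²) = 36.28 Ω
∠Z = arctan(-36.06/4.000) = -83.67°
cos φ = cos(-83.67°) = 0.1103

0.1103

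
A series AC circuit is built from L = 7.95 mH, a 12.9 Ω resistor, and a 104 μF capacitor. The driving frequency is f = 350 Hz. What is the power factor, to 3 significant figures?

0.701

ω = 2πf = 2199 rad/s
X_L = ωL = 17.5 Ω
X_C = 1/(ωC) = 4.37 Ω
Net reactance X = X_L − X_C = 13.1 Ω
Z = 12.9 + j13.1 Ω
|Z| = √(12.9² + 13.1²) = 18.4 Ω
∠Z = arctan(13.1/12.9) = 45.5°
cos φ = cos(45.5°) = 0.701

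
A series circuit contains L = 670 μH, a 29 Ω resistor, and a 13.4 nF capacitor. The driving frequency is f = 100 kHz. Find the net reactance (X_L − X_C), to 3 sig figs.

ω = 2πf = 628300 rad/s
X_L = ωL = 421 Ω
X_C = 1/(ωC) = 119 Ω
X = 421 − 119 = 302 Ω

302 Ω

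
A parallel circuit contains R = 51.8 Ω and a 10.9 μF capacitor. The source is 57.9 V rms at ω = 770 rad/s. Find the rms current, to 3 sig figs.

X_C = 1/(ωC) = 119 Ω
Parallel: admittances add. Y = 1/R + jωC
Y = (0.0193 + j0.00839) S
|Y| = 0.0211 S → |Z| = 1/|Y| = 47.5 Ω, ∠Z = −∠Y = -23.5°
I = V/|Z| = 57.9/47.5 = 1.22 A

1.22 A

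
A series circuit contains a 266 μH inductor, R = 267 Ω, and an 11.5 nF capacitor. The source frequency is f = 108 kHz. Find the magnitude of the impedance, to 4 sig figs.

272.1 Ω

ω = 2πf = 678600 rad/s
X_L = ωL = 180.5 Ω
X_C = 1/(ωC) = 128.1 Ω
Net reactance X = X_L − X_C = 52.36 Ω
Z = 267.0 + j52.36 Ω
|Z| = √(267.0² + 52.36²) = 272.1 Ω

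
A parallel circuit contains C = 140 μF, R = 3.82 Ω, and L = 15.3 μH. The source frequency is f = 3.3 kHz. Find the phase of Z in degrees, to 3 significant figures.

ω = 2πf = 20730 rad/s
X_L = ωL = 0.317 Ω
X_C = 1/(ωC) = 0.344 Ω
Parallel: admittances add. Y = 1/R + 1/(jωL) + jωC
Y = (0.262 − j0.249) S
|Y| = 0.362 S → |Z| = 1/|Y| = 2.77 Ω, ∠Z = −∠Y = 43.6°

43.6°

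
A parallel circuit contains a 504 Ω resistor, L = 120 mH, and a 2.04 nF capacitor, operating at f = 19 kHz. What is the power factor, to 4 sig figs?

0.9962

ω = 2πf = 119400 rad/s
X_L = ωL = 14330 Ω
X_C = 1/(ωC) = 4106 Ω
Parallel: admittances add. Y = 1/R + 1/(jωL) + jωC
Y = (0.001984 + j0.0001737) S
|Y| = 0.001992 S → |Z| = 1/|Y| = 502.1 Ω, ∠Z = −∠Y = -5.004°
cos φ = cos(-5.004°) = 0.9962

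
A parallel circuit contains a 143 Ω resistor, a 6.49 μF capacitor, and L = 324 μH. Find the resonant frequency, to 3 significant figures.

3.47 kHz

ω₀ = 1/√(LC) = 1/√(0.000324 × 6.49e-06) = 21810 rad/s
f₀ = ω₀/(2π) = 3.47 kHz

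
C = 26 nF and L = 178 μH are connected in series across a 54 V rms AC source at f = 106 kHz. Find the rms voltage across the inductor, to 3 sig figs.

ω = 2πf = 666000 rad/s
X_L = ωL = 119 Ω
X_C = 1/(ωC) = 57.7 Ω
Net reactance X = X_L − X_C = 60.8 Ω
Z = j60.8 Ω
|Z| = √(0² + 60.8²) = 60.8 Ω
I = V/|Z| = 888 mA
V_L = I·|Z_L| = 0.888 × 119 = 105 V

105 V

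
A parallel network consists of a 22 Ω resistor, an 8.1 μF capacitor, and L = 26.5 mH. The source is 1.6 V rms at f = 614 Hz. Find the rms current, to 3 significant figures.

80.4 mA

ω = 2πf = 3858 rad/s
X_L = ωL = 102 Ω
X_C = 1/(ωC) = 32.0 Ω
Parallel: admittances add. Y = 1/R + 1/(jωL) + jωC
Y = (0.0455 + j0.0215) S
|Y| = 0.0503 S → |Z| = 1/|Y| = 19.9 Ω, ∠Z = −∠Y = -25.3°
I = V/|Z| = 1.6/19.9 = 80.4 mA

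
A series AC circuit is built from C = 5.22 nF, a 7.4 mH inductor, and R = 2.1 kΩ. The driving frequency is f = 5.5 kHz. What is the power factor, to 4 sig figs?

0.3691

ω = 2πf = 34560 rad/s
X_L = ωL = 255.7 Ω
X_C = 1/(ωC) = 5544 Ω
Net reactance X = X_L − X_C = -5288 Ω
Z = 2100 − j5288 Ω
|Z| = √(2100² + 5288²) = 5690 Ω
∠Z = arctan(-5288/2100) = -68.34°
cos φ = cos(-68.34°) = 0.3691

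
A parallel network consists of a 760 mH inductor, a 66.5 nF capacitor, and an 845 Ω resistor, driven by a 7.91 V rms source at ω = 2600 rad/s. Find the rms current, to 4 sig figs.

9.725 mA

X_L = ωL = 1976 Ω
X_C = 1/(ωC) = 5784 Ω
Parallel: admittances add. Y = 1/R + 1/(jωL) + jωC
Y = (0.001183 − j0.0003332) S
|Y| = 0.001229 S → |Z| = 1/|Y| = 813.4 Ω, ∠Z = −∠Y = 15.72°
I = V/|Z| = 7.91/813.4 = 9.725 mA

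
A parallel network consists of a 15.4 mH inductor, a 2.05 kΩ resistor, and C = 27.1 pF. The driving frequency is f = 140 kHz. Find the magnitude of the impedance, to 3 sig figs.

2040 Ω

ω = 2πf = 879600 rad/s
X_L = ωL = 13500 Ω
X_C = 1/(ωC) = 41900 Ω
Parallel: admittances add. Y = 1/R + 1/(jωL) + jωC
Y = (0.000488 − j5e-05) S
|Y| = 0.000490 S → |Z| = 1/|Y| = 2040 Ω, ∠Z = −∠Y = 5.85°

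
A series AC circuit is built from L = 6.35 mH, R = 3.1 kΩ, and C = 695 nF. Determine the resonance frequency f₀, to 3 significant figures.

ω₀ = 1/√(LC) = 1/√(0.00635 × 6.95e-07) = 15050 rad/s
f₀ = ω₀/(2π) = 2.40 kHz

2.40 kHz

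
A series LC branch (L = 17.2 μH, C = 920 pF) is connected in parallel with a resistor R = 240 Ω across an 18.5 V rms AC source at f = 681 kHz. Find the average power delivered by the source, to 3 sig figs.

1.43 W

ω = 2πf = 4.279e+06 rad/s
X_L = ωL = 73.6 Ω
X_C = 1/(ωC) = 254 Ω
Branch 1: Z₁ = R = 240 Ω
Branch 2 (series LC): Z₂ = j(X_L − X_C) = −j180 Ω
Parallel: Z = Z₁Z₂/(Z₁+Z₂), |Z| = 144 Ω, ∠Z = -53.1°
I = V/|Z| = 128 mA
P = VI cos φ = 18.5 × 0.128 × cos(-53.1°) = 1.43 W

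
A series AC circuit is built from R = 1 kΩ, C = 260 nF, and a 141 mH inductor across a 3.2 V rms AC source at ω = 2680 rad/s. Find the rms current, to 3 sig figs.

X_L = ωL = 378 Ω
X_C = 1/(ωC) = 1440 Ω
Net reactance X = X_L − X_C = -1060 Ω
Z = 1000 − j1060 Ω
|Z| = √(1000² + 1060²) = 1460 Ω
I = V/|Z| = 3.2/1460 = 2.20 mA

2.20 mA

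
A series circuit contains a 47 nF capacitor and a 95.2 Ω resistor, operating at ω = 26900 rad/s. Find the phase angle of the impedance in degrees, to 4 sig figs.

X_C = 1/(ωC) = 791.0 Ω
Z = 95.20 − j791.0 Ω
|Z| = √(95.20² + 791.0²) = 796.7 Ω
∠Z = arctan(-791.0/95.20) = -83.14°

-83.14°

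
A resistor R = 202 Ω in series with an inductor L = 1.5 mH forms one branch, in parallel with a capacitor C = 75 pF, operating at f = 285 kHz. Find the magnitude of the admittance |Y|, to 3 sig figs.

238 μS

ω = 2πf = 1.791e+06 rad/s
X_L = ωL = 2690 Ω
X_C = 1/(ωC) = 7450 Ω
Branch 1 (R+jX_L): Z₁ = 202 + j2690 Ω, |Z₁| = 2690 Ω
Branch 2 (−jX_C): Z₂ = −j7450 Ω
Parallel: Z = Z₁Z₂/(Z₁+Z₂), |Z| = 4210 Ω, ∠Z = 83.3°
|Y| = 1/|Z| = 238 μS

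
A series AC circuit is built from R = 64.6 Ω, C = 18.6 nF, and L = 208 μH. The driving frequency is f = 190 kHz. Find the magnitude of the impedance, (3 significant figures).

ω = 2πf = 1.194e+06 rad/s
X_L = ωL = 248 Ω
X_C = 1/(ωC) = 45.0 Ω
Net reactance X = X_L − X_C = 203 Ω
Z = 64.6 + j203 Ω
|Z| = √(64.6² + 203²) = 213 Ω

213 Ω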